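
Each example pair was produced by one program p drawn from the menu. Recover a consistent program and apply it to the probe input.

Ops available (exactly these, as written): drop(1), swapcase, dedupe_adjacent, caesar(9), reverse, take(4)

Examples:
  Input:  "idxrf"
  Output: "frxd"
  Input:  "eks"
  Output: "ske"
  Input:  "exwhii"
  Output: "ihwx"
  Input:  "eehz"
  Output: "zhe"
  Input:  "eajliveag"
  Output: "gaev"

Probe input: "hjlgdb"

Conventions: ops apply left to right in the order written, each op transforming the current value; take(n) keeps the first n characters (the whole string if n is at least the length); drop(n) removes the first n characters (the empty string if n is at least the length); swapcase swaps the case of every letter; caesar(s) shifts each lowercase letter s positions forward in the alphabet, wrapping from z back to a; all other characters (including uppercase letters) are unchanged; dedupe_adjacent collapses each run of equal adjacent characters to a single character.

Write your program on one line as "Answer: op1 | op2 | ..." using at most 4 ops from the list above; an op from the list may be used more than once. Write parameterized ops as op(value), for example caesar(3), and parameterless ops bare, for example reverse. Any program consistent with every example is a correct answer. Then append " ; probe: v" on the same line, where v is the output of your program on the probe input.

reverse | dedupe_adjacent | take(4) ; probe: "bdgl"

Check, running the answer program on each example:
  "idxrf" -> "frxdi" -> "frxdi" -> "frxd"
  "eks" -> "ske" -> "ske" -> "ske"
  "exwhii" -> "iihwxe" -> "ihwxe" -> "ihwx"
  "eehz" -> "zhee" -> "zhe" -> "zhe"
  "eajliveag" -> "gaeviljae" -> "gaeviljae" -> "gaev"
  probe: "hjlgdb" -> "bdgljh" -> "bdgljh" -> "bdgl"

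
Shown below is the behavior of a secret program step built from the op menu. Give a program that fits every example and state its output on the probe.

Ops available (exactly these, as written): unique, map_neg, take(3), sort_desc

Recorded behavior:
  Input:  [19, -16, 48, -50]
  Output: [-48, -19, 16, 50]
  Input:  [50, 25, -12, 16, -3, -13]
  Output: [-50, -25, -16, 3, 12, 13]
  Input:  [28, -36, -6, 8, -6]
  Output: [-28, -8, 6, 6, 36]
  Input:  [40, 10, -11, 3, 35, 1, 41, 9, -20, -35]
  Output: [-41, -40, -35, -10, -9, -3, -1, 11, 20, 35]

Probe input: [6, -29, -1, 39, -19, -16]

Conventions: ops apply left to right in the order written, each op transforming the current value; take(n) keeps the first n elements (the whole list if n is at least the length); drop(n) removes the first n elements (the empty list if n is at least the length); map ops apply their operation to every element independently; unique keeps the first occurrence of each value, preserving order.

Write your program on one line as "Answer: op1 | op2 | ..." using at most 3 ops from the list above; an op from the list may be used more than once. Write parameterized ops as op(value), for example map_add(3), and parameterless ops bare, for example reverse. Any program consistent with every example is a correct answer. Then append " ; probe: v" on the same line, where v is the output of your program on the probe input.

sort_desc | map_neg ; probe: [-39, -6, 1, 16, 19, 29]

Check, running the answer program on each example:
  [19, -16, 48, -50] -> [48, 19, -16, -50] -> [-48, -19, 16, 50]
  [50, 25, -12, 16, -3, -13] -> [50, 25, 16, -3, -12, -13] -> [-50, -25, -16, 3, 12, 13]
  [28, -36, -6, 8, -6] -> [28, 8, -6, -6, -36] -> [-28, -8, 6, 6, 36]
  [40, 10, -11, 3, 35, 1, 41, 9, -20, -35] -> [41, 40, 35, 10, 9, 3, 1, -11, -20, -35] -> [-41, -40, -35, -10, -9, -3, -1, 11, 20, 35]
  probe: [6, -29, -1, 39, -19, -16] -> [39, 6, -1, -16, -19, -29] -> [-39, -6, 1, 16, 19, 29]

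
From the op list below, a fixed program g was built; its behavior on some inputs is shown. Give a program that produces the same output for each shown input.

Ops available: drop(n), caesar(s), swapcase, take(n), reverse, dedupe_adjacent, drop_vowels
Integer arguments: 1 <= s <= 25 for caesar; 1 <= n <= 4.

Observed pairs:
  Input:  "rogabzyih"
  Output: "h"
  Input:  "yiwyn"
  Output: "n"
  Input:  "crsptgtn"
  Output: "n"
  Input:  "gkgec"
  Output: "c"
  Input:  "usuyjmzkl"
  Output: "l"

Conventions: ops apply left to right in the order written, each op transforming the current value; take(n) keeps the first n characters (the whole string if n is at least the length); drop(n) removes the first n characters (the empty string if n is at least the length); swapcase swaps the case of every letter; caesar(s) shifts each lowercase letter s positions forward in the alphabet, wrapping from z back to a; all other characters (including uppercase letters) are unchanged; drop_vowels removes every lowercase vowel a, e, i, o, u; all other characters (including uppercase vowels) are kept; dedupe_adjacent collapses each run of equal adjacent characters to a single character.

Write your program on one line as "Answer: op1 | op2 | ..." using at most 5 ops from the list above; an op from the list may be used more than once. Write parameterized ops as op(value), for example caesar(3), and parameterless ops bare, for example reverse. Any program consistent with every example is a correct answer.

drop(3) | swapcase | reverse | take(1) | swapcase

Check, running the answer program on each example:
  "rogabzyih" -> "abzyih" -> "ABZYIH" -> "HIYZBA" -> "H" -> "h"
  "yiwyn" -> "yn" -> "YN" -> "NY" -> "N" -> "n"
  "crsptgtn" -> "ptgtn" -> "PTGTN" -> "NTGTP" -> "N" -> "n"
  "gkgec" -> "ec" -> "EC" -> "CE" -> "C" -> "c"
  "usuyjmzkl" -> "yjmzkl" -> "YJMZKL" -> "LKZMJY" -> "L" -> "l"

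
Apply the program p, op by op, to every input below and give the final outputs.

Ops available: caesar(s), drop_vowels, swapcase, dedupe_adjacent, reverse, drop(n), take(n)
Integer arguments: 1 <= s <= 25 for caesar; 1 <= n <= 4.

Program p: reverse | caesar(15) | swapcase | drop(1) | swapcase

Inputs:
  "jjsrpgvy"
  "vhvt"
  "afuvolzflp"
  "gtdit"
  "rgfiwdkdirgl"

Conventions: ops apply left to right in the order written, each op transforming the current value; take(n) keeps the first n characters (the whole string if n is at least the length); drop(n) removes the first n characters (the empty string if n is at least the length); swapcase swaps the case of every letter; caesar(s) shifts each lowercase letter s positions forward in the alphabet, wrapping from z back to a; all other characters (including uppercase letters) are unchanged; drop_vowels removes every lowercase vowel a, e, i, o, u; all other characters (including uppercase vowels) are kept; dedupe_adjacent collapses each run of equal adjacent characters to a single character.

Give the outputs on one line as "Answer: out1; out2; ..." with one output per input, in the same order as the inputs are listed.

"kveghyy"; "kwk"; "auoadkjup"; "xsiv"; "vgxszslxuvg"

Execution, op by op:
  "jjsrpgvy" -> "yvgprsjj" -> "nkveghyy" -> "NKVEGHYY" -> "KVEGHYY" -> "kveghyy"
  "vhvt" -> "tvhv" -> "ikwk" -> "IKWK" -> "KWK" -> "kwk"
  "afuvolzflp" -> "plfzlovufa" -> "eauoadkjup" -> "EAUOADKJUP" -> "AUOADKJUP" -> "auoadkjup"
  "gtdit" -> "tidtg" -> "ixsiv" -> "IXSIV" -> "XSIV" -> "xsiv"
  "rgfiwdkdirgl" -> "lgridkdwifgr" -> "avgxszslxuvg" -> "AVGXSZSLXUVG" -> "VGXSZSLXUVG" -> "vgxszslxuvg"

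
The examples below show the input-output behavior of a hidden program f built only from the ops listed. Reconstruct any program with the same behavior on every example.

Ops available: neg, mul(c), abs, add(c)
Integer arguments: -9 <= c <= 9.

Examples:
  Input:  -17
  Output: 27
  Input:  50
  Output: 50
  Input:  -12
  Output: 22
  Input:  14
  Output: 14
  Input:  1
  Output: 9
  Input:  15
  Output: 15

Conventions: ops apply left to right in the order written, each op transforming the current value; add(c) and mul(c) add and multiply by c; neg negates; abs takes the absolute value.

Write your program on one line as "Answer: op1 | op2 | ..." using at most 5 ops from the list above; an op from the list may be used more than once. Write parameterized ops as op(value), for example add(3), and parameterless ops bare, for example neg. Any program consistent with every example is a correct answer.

add(-5) | neg | abs | add(8) | add(-3)

Check, running the answer program on each example:
  -17 -> -22 -> 22 -> 22 -> 30 -> 27
  50 -> 45 -> -45 -> 45 -> 53 -> 50
  -12 -> -17 -> 17 -> 17 -> 25 -> 22
  14 -> 9 -> -9 -> 9 -> 17 -> 14
  1 -> -4 -> 4 -> 4 -> 12 -> 9
  15 -> 10 -> -10 -> 10 -> 18 -> 15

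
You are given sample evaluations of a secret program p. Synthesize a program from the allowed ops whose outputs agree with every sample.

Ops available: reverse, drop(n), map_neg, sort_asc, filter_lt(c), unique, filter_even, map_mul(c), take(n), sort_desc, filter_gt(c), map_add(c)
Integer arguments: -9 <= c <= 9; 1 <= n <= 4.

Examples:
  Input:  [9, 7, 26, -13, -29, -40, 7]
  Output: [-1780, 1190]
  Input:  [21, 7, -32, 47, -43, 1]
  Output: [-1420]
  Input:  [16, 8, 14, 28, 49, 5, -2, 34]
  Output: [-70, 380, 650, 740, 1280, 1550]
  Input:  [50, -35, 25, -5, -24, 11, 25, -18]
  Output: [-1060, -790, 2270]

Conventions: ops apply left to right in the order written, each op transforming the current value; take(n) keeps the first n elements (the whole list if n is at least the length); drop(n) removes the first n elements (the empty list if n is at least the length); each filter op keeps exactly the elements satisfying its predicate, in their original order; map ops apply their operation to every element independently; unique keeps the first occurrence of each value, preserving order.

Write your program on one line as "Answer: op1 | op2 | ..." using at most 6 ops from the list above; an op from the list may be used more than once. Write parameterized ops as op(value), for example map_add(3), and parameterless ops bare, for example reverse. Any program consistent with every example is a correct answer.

map_mul(9) | sort_asc | map_add(4) | unique | filter_even | map_mul(5)

Check, running the answer program on each example:
  [9, 7, 26, -13, -29, -40, 7] -> [81, 63, 234, -117, -261, -360, 63] -> [-360, -261, -117, 63, 63, 81, 234] -> [-356, -257, -113, 67, 67, 85, 238] -> [-356, -257, -113, 67, 85, 238] -> [-356, 238] -> [-1780, 1190]
  [21, 7, -32, 47, -43, 1] -> [189, 63, -288, 423, -387, 9] -> [-387, -288, 9, 63, 189, 423] -> [-383, -284, 13, 67, 193, 427] -> [-383, -284, 13, 67, 193, 427] -> [-284] -> [-1420]
  [16, 8, 14, 28, 49, 5, -2, 34] -> [144, 72, 126, 252, 441, 45, -18, 306] -> [-18, 45, 72, 126, 144, 252, 306, 441] -> [-14, 49, 76, 130, 148, 256, 310, 445] -> [-14, 49, 76, 130, 148, 256, 310, 445] -> [-14, 76, 130, 148, 256, 310] -> [-70, 380, 650, 740, 1280, 1550]
  [50, -35, 25, -5, -24, 11, 25, -18] -> [450, -315, 225, -45, -216, 99, 225, -162] -> [-315, -216, -162, -45, 99, 225, 225, 450] -> [-311, -212, -158, -41, 103, 229, 229, 454] -> [-311, -212, -158, -41, 103, 229, 454] -> [-212, -158, 454] -> [-1060, -790, 2270]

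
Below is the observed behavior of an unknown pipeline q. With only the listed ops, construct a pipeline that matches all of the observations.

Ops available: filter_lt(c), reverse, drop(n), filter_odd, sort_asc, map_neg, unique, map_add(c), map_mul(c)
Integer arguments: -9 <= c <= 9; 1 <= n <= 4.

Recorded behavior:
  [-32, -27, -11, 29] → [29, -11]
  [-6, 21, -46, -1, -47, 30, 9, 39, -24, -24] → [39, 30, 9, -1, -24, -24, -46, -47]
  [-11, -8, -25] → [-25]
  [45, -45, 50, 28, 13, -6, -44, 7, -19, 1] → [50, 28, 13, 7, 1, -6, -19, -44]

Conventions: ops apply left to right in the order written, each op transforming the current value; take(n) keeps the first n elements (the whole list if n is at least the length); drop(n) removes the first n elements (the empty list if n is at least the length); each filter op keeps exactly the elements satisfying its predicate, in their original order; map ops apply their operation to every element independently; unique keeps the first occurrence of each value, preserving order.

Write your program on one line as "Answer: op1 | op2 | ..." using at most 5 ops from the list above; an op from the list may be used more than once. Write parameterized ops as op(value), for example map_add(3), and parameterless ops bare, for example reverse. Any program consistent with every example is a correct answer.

drop(2) | map_neg | reverse | sort_asc | map_neg

Check, running the answer program on each example:
  [-32, -27, -11, 29] -> [-11, 29] -> [11, -29] -> [-29, 11] -> [-29, 11] -> [29, -11]
  [-6, 21, -46, -1, -47, 30, 9, 39, -24, -24] -> [-46, -1, -47, 30, 9, 39, -24, -24] -> [46, 1, 47, -30, -9, -39, 24, 24] -> [24, 24, -39, -9, -30, 47, 1, 46] -> [-39, -30, -9, 1, 24, 24, 46, 47] -> [39, 30, 9, -1, -24, -24, -46, -47]
  [-11, -8, -25] -> [-25] -> [25] -> [25] -> [25] -> [-25]
  [45, -45, 50, 28, 13, -6, -44, 7, -19, 1] -> [50, 28, 13, -6, -44, 7, -19, 1] -> [-50, -28, -13, 6, 44, -7, 19, -1] -> [-1, 19, -7, 44, 6, -13, -28, -50] -> [-50, -28, -13, -7, -1, 6, 19, 44] -> [50, 28, 13, 7, 1, -6, -19, -44]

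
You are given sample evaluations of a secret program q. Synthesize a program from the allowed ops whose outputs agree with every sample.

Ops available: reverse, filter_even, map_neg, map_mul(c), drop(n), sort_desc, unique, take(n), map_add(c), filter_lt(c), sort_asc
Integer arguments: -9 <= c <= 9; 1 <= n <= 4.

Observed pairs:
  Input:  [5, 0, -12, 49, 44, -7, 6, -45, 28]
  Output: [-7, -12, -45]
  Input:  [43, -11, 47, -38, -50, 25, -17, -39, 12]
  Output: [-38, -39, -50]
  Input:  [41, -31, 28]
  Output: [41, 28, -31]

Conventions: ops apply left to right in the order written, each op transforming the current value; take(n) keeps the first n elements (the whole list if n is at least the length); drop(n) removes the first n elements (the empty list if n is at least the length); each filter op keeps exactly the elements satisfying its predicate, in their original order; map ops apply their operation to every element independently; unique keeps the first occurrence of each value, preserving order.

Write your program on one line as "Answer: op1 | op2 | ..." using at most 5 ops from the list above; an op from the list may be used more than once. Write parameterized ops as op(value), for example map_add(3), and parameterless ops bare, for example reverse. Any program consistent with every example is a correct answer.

sort_asc | map_mul(-1) | take(3) | sort_asc | map_neg

Check, running the answer program on each example:
  [5, 0, -12, 49, 44, -7, 6, -45, 28] -> [-45, -12, -7, 0, 5, 6, 28, 44, 49] -> [45, 12, 7, 0, -5, -6, -28, -44, -49] -> [45, 12, 7] -> [7, 12, 45] -> [-7, -12, -45]
  [43, -11, 47, -38, -50, 25, -17, -39, 12] -> [-50, -39, -38, -17, -11, 12, 25, 43, 47] -> [50, 39, 38, 17, 11, -12, -25, -43, -47] -> [50, 39, 38] -> [38, 39, 50] -> [-38, -39, -50]
  [41, -31, 28] -> [-31, 28, 41] -> [31, -28, -41] -> [31, -28, -41] -> [-41, -28, 31] -> [41, 28, -31]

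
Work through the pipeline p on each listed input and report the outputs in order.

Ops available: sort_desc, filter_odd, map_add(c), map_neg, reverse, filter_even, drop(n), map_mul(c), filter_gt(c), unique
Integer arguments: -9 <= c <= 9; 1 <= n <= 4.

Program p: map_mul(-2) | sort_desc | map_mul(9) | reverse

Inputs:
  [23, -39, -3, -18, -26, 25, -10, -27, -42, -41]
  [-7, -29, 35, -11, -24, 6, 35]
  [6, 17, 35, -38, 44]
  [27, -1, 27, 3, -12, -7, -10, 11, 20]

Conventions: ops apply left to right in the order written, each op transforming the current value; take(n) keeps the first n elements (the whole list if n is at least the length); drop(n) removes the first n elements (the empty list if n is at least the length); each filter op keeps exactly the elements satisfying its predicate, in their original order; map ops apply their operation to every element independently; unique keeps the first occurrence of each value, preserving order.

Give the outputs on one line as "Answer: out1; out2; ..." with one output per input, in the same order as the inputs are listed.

Execution, op by op:
  [23, -39, -3, -18, -26, 25, -10, -27, -42, -41] -> [-46, 78, 6, 36, 52, -50, 20, 54, 84, 82] -> [84, 82, 78, 54, 52, 36, 20, 6, -46, -50] -> [756, 738, 702, 486, 468, 324, 180, 54, -414, -450] -> [-450, -414, 54, 180, 324, 468, 486, 702, 738, 756]
  [-7, -29, 35, -11, -24, 6, 35] -> [14, 58, -70, 22, 48, -12, -70] -> [58, 48, 22, 14, -12, -70, -70] -> [522, 432, 198, 126, -108, -630, -630] -> [-630, -630, -108, 126, 198, 432, 522]
  [6, 17, 35, -38, 44] -> [-12, -34, -70, 76, -88] -> [76, -12, -34, -70, -88] -> [684, -108, -306, -630, -792] -> [-792, -630, -306, -108, 684]
  [27, -1, 27, 3, -12, -7, -10, 11, 20] -> [-54, 2, -54, -6, 24, 14, 20, -22, -40] -> [24, 20, 14, 2, -6, -22, -40, -54, -54] -> [216, 180, 126, 18, -54, -198, -360, -486, -486] -> [-486, -486, -360, -198, -54, 18, 126, 180, 216]

[-450, -414, 54, 180, 324, 468, 486, 702, 738, 756]; [-630, -630, -108, 126, 198, 432, 522]; [-792, -630, -306, -108, 684]; [-486, -486, -360, -198, -54, 18, 126, 180, 216]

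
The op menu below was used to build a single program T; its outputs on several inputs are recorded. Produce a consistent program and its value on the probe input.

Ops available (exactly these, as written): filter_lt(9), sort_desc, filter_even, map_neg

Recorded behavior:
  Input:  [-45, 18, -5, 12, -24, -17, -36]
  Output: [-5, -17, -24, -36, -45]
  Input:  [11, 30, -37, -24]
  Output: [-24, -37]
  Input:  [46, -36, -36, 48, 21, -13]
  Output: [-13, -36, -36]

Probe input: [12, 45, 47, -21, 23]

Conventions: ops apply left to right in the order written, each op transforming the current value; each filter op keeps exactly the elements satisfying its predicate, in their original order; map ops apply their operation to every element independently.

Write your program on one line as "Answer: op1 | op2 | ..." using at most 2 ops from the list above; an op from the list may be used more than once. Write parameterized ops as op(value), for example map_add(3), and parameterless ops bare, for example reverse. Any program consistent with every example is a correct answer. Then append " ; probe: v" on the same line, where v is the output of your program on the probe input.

sort_desc | filter_lt(9) ; probe: [-21]

Check, running the answer program on each example:
  [-45, 18, -5, 12, -24, -17, -36] -> [18, 12, -5, -17, -24, -36, -45] -> [-5, -17, -24, -36, -45]
  [11, 30, -37, -24] -> [30, 11, -24, -37] -> [-24, -37]
  [46, -36, -36, 48, 21, -13] -> [48, 46, 21, -13, -36, -36] -> [-13, -36, -36]
  probe: [12, 45, 47, -21, 23] -> [47, 45, 23, 12, -21] -> [-21]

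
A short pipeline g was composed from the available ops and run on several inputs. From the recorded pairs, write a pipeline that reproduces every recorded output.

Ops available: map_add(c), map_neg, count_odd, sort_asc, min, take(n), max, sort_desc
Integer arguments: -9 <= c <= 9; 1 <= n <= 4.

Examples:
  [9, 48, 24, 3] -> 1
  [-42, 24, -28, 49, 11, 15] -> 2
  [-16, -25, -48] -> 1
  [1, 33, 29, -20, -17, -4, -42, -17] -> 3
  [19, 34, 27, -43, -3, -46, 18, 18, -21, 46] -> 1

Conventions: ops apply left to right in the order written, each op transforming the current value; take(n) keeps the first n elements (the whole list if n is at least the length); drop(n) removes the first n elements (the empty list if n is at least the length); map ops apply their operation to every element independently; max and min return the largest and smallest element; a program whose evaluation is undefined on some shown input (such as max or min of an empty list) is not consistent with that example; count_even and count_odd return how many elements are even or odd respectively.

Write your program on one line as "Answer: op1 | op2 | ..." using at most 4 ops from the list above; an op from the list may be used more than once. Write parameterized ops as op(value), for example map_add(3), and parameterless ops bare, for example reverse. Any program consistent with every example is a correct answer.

sort_desc | take(3) | count_odd

Check, running the answer program on each example:
  [9, 48, 24, 3] -> [48, 24, 9, 3] -> [48, 24, 9] -> 1
  [-42, 24, -28, 49, 11, 15] -> [49, 24, 15, 11, -28, -42] -> [49, 24, 15] -> 2
  [-16, -25, -48] -> [-16, -25, -48] -> [-16, -25, -48] -> 1
  [1, 33, 29, -20, -17, -4, -42, -17] -> [33, 29, 1, -4, -17, -17, -20, -42] -> [33, 29, 1] -> 3
  [19, 34, 27, -43, -3, -46, 18, 18, -21, 46] -> [46, 34, 27, 19, 18, 18, -3, -21, -43, -46] -> [46, 34, 27] -> 1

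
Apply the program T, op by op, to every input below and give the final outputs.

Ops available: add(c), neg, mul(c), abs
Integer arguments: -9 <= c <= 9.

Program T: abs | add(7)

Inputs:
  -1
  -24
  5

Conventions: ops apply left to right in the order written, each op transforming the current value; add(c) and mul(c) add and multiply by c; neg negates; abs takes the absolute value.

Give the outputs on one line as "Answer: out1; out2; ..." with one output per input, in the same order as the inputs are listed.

8; 31; 12

Execution, op by op:
  -1 -> 1 -> 8
  -24 -> 24 -> 31
  5 -> 5 -> 12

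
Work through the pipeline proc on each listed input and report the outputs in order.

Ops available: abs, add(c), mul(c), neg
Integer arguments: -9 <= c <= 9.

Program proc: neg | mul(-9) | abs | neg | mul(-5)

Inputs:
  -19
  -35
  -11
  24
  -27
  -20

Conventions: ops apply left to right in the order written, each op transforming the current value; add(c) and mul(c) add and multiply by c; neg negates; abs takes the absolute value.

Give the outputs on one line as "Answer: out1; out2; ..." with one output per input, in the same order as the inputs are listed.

Execution, op by op:
  -19 -> 19 -> -171 -> 171 -> -171 -> 855
  -35 -> 35 -> -315 -> 315 -> -315 -> 1575
  -11 -> 11 -> -99 -> 99 -> -99 -> 495
  24 -> -24 -> 216 -> 216 -> -216 -> 1080
  -27 -> 27 -> -243 -> 243 -> -243 -> 1215
  -20 -> 20 -> -180 -> 180 -> -180 -> 900

855; 1575; 495; 1080; 1215; 900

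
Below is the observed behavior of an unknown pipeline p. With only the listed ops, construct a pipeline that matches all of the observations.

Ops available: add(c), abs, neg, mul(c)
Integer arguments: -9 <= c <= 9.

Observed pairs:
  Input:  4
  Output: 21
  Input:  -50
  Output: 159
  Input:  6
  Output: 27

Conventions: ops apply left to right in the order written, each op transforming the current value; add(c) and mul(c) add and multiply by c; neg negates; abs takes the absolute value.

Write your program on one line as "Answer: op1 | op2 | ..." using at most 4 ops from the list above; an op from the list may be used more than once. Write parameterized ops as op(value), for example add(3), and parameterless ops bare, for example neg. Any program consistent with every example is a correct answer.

neg | mul(3) | abs | add(9)

Check, running the answer program on each example:
  4 -> -4 -> -12 -> 12 -> 21
  -50 -> 50 -> 150 -> 150 -> 159
  6 -> -6 -> -18 -> 18 -> 27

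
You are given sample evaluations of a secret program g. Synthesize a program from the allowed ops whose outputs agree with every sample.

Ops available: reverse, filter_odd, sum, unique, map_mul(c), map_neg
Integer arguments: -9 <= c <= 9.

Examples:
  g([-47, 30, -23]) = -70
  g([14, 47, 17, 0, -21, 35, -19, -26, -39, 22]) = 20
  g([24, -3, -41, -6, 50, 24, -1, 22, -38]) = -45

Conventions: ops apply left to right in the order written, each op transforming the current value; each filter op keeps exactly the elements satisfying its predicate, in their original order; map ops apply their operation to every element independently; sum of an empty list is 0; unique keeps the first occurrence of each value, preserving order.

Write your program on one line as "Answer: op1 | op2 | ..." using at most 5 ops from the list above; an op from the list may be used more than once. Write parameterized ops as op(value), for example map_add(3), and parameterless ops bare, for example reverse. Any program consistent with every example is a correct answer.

unique | reverse | filter_odd | sum

Check, running the answer program on each example:
  [-47, 30, -23] -> [-47, 30, -23] -> [-23, 30, -47] -> [-23, -47] -> -70
  [14, 47, 17, 0, -21, 35, -19, -26, -39, 22] -> [14, 47, 17, 0, -21, 35, -19, -26, -39, 22] -> [22, -39, -26, -19, 35, -21, 0, 17, 47, 14] -> [-39, -19, 35, -21, 17, 47] -> 20
  [24, -3, -41, -6, 50, 24, -1, 22, -38] -> [24, -3, -41, -6, 50, -1, 22, -38] -> [-38, 22, -1, 50, -6, -41, -3, 24] -> [-1, -41, -3] -> -45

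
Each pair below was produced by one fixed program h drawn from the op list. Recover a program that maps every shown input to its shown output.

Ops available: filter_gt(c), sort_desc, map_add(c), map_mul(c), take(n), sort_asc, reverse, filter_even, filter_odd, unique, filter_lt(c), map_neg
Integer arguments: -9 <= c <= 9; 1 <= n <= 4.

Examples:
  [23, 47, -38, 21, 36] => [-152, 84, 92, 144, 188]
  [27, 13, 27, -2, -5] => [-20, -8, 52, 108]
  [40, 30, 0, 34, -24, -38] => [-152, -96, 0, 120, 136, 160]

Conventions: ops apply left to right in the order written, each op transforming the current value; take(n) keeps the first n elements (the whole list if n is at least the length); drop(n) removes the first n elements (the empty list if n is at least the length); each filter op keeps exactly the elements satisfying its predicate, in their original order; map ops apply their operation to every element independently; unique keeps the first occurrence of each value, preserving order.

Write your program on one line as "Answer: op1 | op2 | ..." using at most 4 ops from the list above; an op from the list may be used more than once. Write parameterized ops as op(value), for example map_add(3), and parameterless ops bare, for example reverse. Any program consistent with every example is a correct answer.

sort_desc | map_mul(4) | unique | reverse

Check, running the answer program on each example:
  [23, 47, -38, 21, 36] -> [47, 36, 23, 21, -38] -> [188, 144, 92, 84, -152] -> [188, 144, 92, 84, -152] -> [-152, 84, 92, 144, 188]
  [27, 13, 27, -2, -5] -> [27, 27, 13, -2, -5] -> [108, 108, 52, -8, -20] -> [108, 52, -8, -20] -> [-20, -8, 52, 108]
  [40, 30, 0, 34, -24, -38] -> [40, 34, 30, 0, -24, -38] -> [160, 136, 120, 0, -96, -152] -> [160, 136, 120, 0, -96, -152] -> [-152, -96, 0, 120, 136, 160]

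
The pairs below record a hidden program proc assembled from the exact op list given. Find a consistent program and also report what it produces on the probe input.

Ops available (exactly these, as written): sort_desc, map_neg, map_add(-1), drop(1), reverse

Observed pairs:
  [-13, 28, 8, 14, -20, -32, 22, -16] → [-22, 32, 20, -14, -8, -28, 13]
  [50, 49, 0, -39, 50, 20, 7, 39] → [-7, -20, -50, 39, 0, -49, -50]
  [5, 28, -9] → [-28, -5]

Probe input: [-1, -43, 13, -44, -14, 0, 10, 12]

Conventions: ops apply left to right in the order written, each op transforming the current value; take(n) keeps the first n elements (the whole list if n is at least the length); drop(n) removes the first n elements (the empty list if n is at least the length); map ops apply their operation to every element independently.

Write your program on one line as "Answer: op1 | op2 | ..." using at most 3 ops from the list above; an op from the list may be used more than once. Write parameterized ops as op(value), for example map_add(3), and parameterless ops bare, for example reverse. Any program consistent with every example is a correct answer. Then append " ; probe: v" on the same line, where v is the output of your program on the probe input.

map_neg | reverse | drop(1) ; probe: [-10, 0, 14, 44, -13, 43, 1]

Check, running the answer program on each example:
  [-13, 28, 8, 14, -20, -32, 22, -16] -> [13, -28, -8, -14, 20, 32, -22, 16] -> [16, -22, 32, 20, -14, -8, -28, 13] -> [-22, 32, 20, -14, -8, -28, 13]
  [50, 49, 0, -39, 50, 20, 7, 39] -> [-50, -49, 0, 39, -50, -20, -7, -39] -> [-39, -7, -20, -50, 39, 0, -49, -50] -> [-7, -20, -50, 39, 0, -49, -50]
  [5, 28, -9] -> [-5, -28, 9] -> [9, -28, -5] -> [-28, -5]
  probe: [-1, -43, 13, -44, -14, 0, 10, 12] -> [1, 43, -13, 44, 14, 0, -10, -12] -> [-12, -10, 0, 14, 44, -13, 43, 1] -> [-10, 0, 14, 44, -13, 43, 1]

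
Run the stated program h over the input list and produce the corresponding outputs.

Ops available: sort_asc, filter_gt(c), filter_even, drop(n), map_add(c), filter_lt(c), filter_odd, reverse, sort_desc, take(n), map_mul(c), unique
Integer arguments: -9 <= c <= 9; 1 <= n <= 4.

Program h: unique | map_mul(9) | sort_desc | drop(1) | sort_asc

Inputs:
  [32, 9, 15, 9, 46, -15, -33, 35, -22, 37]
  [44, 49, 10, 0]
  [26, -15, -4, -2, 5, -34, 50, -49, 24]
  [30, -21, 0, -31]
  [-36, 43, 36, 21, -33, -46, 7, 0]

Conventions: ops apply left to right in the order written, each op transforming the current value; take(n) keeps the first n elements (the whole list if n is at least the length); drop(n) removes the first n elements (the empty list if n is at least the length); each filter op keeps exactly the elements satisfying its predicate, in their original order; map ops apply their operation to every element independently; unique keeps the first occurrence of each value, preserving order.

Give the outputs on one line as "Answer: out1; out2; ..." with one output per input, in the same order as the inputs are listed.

Execution, op by op:
  [32, 9, 15, 9, 46, -15, -33, 35, -22, 37] -> [32, 9, 15, 46, -15, -33, 35, -22, 37] -> [288, 81, 135, 414, -135, -297, 315, -198, 333] -> [414, 333, 315, 288, 135, 81, -135, -198, -297] -> [333, 315, 288, 135, 81, -135, -198, -297] -> [-297, -198, -135, 81, 135, 288, 315, 333]
  [44, 49, 10, 0] -> [44, 49, 10, 0] -> [396, 441, 90, 0] -> [441, 396, 90, 0] -> [396, 90, 0] -> [0, 90, 396]
  [26, -15, -4, -2, 5, -34, 50, -49, 24] -> [26, -15, -4, -2, 5, -34, 50, -49, 24] -> [234, -135, -36, -18, 45, -306, 450, -441, 216] -> [450, 234, 216, 45, -18, -36, -135, -306, -441] -> [234, 216, 45, -18, -36, -135, -306, -441] -> [-441, -306, -135, -36, -18, 45, 216, 234]
  [30, -21, 0, -31] -> [30, -21, 0, -31] -> [270, -189, 0, -279] -> [270, 0, -189, -279] -> [0, -189, -279] -> [-279, -189, 0]
  [-36, 43, 36, 21, -33, -46, 7, 0] -> [-36, 43, 36, 21, -33, -46, 7, 0] -> [-324, 387, 324, 189, -297, -414, 63, 0] -> [387, 324, 189, 63, 0, -297, -324, -414] -> [324, 189, 63, 0, -297, -324, -414] -> [-414, -324, -297, 0, 63, 189, 324]

[-297, -198, -135, 81, 135, 288, 315, 333]; [0, 90, 396]; [-441, -306, -135, -36, -18, 45, 216, 234]; [-279, -189, 0]; [-414, -324, -297, 0, 63, 189, 324]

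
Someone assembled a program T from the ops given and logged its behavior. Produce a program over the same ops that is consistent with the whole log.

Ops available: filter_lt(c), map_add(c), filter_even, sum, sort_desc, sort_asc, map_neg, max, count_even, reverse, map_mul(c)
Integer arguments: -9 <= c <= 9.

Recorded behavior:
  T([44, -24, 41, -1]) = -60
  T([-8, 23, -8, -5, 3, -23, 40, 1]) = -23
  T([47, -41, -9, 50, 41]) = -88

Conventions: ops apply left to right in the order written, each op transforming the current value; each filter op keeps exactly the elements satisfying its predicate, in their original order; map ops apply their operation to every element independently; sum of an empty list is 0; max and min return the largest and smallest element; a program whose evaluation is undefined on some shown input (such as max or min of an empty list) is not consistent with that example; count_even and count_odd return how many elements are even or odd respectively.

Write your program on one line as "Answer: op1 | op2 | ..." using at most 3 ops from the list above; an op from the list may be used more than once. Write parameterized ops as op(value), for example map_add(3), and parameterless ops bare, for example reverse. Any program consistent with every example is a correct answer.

map_neg | sum

Check, running the answer program on each example:
  [44, -24, 41, -1] -> [-44, 24, -41, 1] -> -60
  [-8, 23, -8, -5, 3, -23, 40, 1] -> [8, -23, 8, 5, -3, 23, -40, -1] -> -23
  [47, -41, -9, 50, 41] -> [-47, 41, 9, -50, -41] -> -88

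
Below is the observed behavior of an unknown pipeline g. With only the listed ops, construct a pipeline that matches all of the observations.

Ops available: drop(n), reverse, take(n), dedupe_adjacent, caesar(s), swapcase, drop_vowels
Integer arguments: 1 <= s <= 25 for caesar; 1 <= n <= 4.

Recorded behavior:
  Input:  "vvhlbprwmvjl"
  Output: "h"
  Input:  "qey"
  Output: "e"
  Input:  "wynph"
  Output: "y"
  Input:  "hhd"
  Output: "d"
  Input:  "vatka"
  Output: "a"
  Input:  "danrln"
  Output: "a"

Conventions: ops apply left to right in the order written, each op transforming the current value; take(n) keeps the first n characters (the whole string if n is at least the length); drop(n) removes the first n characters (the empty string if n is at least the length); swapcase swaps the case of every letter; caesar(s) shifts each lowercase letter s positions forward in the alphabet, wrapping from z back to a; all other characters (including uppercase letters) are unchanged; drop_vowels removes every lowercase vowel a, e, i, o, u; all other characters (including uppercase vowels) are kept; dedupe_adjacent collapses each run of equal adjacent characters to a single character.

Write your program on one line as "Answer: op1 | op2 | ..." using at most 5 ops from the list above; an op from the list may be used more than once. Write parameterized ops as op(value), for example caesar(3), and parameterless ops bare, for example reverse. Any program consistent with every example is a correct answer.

dedupe_adjacent | drop(1) | take(2) | take(1)

Check, running the answer program on each example:
  "vvhlbprwmvjl" -> "vhlbprwmvjl" -> "hlbprwmvjl" -> "hl" -> "h"
  "qey" -> "qey" -> "ey" -> "ey" -> "e"
  "wynph" -> "wynph" -> "ynph" -> "yn" -> "y"
  "hhd" -> "hd" -> "d" -> "d" -> "d"
  "vatka" -> "vatka" -> "atka" -> "at" -> "a"
  "danrln" -> "danrln" -> "anrln" -> "an" -> "a"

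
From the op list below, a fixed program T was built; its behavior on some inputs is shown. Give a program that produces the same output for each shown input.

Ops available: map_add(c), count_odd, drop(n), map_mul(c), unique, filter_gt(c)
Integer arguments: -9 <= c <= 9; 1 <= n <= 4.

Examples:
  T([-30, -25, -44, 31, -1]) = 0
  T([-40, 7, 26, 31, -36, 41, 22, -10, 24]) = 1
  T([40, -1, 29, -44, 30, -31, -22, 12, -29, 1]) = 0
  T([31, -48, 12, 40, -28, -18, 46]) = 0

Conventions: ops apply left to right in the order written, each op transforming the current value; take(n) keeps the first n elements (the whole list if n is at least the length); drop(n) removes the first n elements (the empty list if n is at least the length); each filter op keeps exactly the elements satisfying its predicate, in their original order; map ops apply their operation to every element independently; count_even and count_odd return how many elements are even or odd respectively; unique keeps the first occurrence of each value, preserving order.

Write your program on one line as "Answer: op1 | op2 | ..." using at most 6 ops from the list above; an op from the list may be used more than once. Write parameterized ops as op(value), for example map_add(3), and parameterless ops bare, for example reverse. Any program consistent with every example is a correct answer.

filter_gt(9) | map_add(-6) | drop(2) | map_add(-2) | count_odd

Check, running the answer program on each example:
  [-30, -25, -44, 31, -1] -> [31] -> [25] -> [] -> [] -> 0
  [-40, 7, 26, 31, -36, 41, 22, -10, 24] -> [26, 31, 41, 22, 24] -> [20, 25, 35, 16, 18] -> [35, 16, 18] -> [33, 14, 16] -> 1
  [40, -1, 29, -44, 30, -31, -22, 12, -29, 1] -> [40, 29, 30, 12] -> [34, 23, 24, 6] -> [24, 6] -> [22, 4] -> 0
  [31, -48, 12, 40, -28, -18, 46] -> [31, 12, 40, 46] -> [25, 6, 34, 40] -> [34, 40] -> [32, 38] -> 0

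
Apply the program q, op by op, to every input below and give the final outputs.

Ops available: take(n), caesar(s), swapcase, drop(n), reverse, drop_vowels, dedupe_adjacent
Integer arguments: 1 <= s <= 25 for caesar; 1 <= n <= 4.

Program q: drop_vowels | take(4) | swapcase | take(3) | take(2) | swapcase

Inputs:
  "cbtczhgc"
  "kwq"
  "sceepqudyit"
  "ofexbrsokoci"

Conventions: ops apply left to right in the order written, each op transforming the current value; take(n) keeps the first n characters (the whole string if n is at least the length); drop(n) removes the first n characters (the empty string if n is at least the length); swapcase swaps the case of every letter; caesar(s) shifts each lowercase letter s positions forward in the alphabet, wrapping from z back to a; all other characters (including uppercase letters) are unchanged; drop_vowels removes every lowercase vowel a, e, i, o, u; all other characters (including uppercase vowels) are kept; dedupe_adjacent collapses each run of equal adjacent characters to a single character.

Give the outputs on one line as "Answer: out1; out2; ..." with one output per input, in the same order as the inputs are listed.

Execution, op by op:
  "cbtczhgc" -> "cbtczhgc" -> "cbtc" -> "CBTC" -> "CBT" -> "CB" -> "cb"
  "kwq" -> "kwq" -> "kwq" -> "KWQ" -> "KWQ" -> "KW" -> "kw"
  "sceepqudyit" -> "scpqdyt" -> "scpq" -> "SCPQ" -> "SCP" -> "SC" -> "sc"
  "ofexbrsokoci" -> "fxbrskc" -> "fxbr" -> "FXBR" -> "FXB" -> "FX" -> "fx"

"cb"; "kw"; "sc"; "fx"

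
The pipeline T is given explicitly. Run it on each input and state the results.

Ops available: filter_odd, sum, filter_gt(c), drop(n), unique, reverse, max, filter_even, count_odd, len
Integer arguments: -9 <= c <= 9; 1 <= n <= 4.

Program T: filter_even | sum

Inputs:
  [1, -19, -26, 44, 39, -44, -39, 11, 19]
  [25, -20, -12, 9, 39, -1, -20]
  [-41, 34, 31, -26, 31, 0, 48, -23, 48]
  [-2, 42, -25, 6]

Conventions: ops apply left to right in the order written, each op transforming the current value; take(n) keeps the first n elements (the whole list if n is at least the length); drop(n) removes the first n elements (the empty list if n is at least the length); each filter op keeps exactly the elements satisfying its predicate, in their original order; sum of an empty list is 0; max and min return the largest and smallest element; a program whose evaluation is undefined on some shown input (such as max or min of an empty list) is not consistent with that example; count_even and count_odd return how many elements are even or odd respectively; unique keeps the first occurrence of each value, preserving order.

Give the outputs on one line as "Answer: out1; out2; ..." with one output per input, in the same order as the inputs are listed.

-26; -52; 104; 46

Execution, op by op:
  [1, -19, -26, 44, 39, -44, -39, 11, 19] -> [-26, 44, -44] -> -26
  [25, -20, -12, 9, 39, -1, -20] -> [-20, -12, -20] -> -52
  [-41, 34, 31, -26, 31, 0, 48, -23, 48] -> [34, -26, 0, 48, 48] -> 104
  [-2, 42, -25, 6] -> [-2, 42, 6] -> 46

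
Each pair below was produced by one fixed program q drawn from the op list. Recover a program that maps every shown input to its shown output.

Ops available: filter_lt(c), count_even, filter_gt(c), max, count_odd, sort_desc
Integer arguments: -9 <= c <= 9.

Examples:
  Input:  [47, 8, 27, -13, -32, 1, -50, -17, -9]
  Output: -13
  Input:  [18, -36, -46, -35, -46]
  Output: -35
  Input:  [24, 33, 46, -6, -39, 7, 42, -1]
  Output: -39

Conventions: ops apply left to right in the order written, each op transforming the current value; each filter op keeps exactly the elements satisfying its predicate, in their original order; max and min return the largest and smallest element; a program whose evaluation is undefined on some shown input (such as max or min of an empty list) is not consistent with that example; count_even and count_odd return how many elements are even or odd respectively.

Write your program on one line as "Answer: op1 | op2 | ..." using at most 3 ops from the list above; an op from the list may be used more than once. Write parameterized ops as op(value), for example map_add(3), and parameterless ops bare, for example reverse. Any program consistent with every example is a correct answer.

filter_lt(8) | filter_lt(-9) | max

Check, running the answer program on each example:
  [47, 8, 27, -13, -32, 1, -50, -17, -9] -> [-13, -32, 1, -50, -17, -9] -> [-13, -32, -50, -17] -> -13
  [18, -36, -46, -35, -46] -> [-36, -46, -35, -46] -> [-36, -46, -35, -46] -> -35
  [24, 33, 46, -6, -39, 7, 42, -1] -> [-6, -39, 7, -1] -> [-39] -> -39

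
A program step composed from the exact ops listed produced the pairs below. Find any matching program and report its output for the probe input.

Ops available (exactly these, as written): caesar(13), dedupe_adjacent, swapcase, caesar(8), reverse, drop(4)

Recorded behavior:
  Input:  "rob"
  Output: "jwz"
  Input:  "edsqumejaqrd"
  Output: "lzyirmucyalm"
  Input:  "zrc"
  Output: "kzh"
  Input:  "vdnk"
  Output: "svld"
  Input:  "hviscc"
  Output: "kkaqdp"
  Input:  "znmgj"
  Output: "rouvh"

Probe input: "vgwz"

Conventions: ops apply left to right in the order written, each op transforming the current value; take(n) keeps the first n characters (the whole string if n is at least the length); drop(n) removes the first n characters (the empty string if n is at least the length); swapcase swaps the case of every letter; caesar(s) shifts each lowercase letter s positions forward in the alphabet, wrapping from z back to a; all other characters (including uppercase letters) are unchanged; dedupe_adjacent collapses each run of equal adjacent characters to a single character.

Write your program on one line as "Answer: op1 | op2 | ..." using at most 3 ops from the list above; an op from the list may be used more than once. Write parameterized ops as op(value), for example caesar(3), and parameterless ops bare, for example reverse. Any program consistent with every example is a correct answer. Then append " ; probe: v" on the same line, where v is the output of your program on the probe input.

caesar(8) | reverse ; probe: "heod"

Check, running the answer program on each example:
  "rob" -> "zwj" -> "jwz"
  "edsqumejaqrd" -> "mlaycumriyzl" -> "lzyirmucyalm"
  "zrc" -> "hzk" -> "kzh"
  "vdnk" -> "dlvs" -> "svld"
  "hviscc" -> "pdqakk" -> "kkaqdp"
  "znmgj" -> "hvuor" -> "rouvh"
  probe: "vgwz" -> "doeh" -> "heod"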